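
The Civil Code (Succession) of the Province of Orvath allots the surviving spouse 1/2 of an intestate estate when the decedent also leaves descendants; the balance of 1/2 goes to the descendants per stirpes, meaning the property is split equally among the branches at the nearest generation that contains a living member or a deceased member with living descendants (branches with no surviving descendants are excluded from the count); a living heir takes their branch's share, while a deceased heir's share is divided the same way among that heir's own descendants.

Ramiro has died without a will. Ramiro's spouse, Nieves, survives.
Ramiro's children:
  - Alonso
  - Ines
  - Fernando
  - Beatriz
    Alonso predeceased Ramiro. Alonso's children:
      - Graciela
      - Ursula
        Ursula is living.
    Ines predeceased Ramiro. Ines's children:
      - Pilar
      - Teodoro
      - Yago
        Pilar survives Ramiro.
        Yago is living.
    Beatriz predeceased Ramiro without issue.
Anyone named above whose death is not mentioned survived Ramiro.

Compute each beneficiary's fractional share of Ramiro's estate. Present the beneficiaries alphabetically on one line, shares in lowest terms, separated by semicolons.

Fernando 1/6; Graciela 1/12; Nieves 1/2; Pilar 1/18; Teodoro 1/18; Ursula 1/12; Yago 1/18

Nieves, as surviving spouse, takes 1/2.
The remaining 1/2 passes to Ramiro's descendants per stirpes.
Beatriz left no surviving issue, so that branch lapses and is disregarded.
The 1/2 is divided into 3 equal shares of 1/6 among Alonso, Ines, Fernando.
Alonso predeceased; the 1/6 allotted to Alonso's branch passes to Alonso's issue by representation.
The 1/6 is divided into 2 equal shares of 1/12 among Graciela, Ursula.
Graciela is living and takes 1/12.
Ursula is living and takes 1/12.
Ines predeceased; the 1/6 allotted to Ines's branch passes to Ines's issue by representation.
The 1/6 is divided into 3 equal shares of 1/18 among Pilar, Teodoro, Yago.
Pilar is living and takes 1/18.
Teodoro is living and takes 1/18.
Yago is living and takes 1/18.
Fernando is living and takes 1/6.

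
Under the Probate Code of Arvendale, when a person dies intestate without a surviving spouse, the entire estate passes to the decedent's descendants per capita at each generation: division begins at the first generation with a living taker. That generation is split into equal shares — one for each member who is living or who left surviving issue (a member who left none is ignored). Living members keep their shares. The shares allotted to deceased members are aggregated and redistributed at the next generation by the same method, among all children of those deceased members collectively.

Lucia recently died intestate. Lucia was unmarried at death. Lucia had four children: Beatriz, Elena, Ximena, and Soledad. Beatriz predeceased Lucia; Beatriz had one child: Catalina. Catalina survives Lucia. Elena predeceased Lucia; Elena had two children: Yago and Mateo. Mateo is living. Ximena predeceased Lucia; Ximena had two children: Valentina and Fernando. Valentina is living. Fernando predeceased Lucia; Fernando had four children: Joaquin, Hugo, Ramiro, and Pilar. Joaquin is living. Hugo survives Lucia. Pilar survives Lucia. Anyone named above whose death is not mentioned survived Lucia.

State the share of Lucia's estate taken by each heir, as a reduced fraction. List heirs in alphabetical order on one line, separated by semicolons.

Catalina 3/20; Hugo 3/80; Joaquin 3/80; Mateo 3/20; Pilar 3/80; Ramiro 3/80; Soledad 1/4; Valentina 3/20; Yago 3/20

There is no surviving spouse, so the entire estate passes to Lucia's descendants per capita at each generation.
At generation 1 (Beatriz, Elena, Ximena, Soledad) there are 4 shares of (1)/4 = 1/4 each.
Living: Soledad — each takes 1/4.
Deceased: Beatriz, Elena, and Ximena. Their combined 3/4 is pooled and carried to generation 2.
At generation 2 (Catalina, Yago, Mateo, Valentina, Fernando) there are 5 shares of (3/4)/5 = 3/20 each.
Living: Catalina, Yago, Mateo, and Valentina — each takes 3/20.
Deceased: Fernando. That 3/20 share is carried to generation 3.
At generation 3 (Joaquin, Hugo, Ramiro, Pilar) there are 4 shares of (3/20)/4 = 3/80 each.
Living: Joaquin, Hugo, Ramiro, and Pilar — each takes 3/80.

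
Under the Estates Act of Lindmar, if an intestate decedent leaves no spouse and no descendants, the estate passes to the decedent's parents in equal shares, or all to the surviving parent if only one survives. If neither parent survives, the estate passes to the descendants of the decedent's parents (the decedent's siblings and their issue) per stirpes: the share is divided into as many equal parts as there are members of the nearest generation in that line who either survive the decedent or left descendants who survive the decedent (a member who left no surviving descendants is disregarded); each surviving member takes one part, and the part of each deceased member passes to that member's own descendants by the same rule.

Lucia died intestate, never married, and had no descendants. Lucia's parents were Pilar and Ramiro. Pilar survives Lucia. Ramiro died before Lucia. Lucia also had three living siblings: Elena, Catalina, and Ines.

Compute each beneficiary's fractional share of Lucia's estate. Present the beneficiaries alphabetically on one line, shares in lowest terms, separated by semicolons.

Only one parent, Pilar, survives, so Pilar takes the entire estate. The siblings take nothing because a surviving parent has priority.

Pilar 1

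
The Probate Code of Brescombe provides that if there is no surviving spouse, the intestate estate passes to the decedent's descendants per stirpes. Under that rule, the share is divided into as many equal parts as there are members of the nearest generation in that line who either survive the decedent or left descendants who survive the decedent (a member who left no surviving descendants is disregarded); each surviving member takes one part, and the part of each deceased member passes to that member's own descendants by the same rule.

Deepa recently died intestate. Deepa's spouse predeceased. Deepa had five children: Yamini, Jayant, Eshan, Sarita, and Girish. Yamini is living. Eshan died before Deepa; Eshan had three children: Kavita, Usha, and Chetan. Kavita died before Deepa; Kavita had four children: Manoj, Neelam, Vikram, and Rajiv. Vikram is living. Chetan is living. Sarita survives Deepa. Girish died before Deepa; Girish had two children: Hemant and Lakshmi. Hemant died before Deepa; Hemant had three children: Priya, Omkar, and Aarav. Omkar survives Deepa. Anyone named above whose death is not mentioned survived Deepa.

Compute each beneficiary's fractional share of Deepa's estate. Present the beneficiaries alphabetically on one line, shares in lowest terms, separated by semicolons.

Aarav 1/30; Chetan 1/15; Jayant 1/5; Lakshmi 1/10; Manoj 1/60; Neelam 1/60; Omkar 1/30; Priya 1/30; Rajiv 1/60; Sarita 1/5; Usha 1/15; Vikram 1/60; Yamini 1/5

There is no surviving spouse, so the entire estate passes to Deepa's descendants per stirpes.
The estate is divided into 5 equal shares of 1/5 among Yamini, Jayant, Eshan, Sarita, Girish.
Yamini is living and takes 1/5.
Jayant is living and takes 1/5.
Eshan predeceased; the 1/5 allotted to Eshan's branch passes to Eshan's issue by representation.
The 1/5 is divided into 3 equal shares of 1/15 among Kavita, Usha, Chetan.
Kavita predeceased; the 1/15 allotted to Kavita's branch passes to Kavita's issue by representation.
The 1/15 is divided into 4 equal shares of 1/60 among Manoj, Neelam, Vikram, Rajiv.
Manoj is living and takes 1/60.
Neelam is living and takes 1/60.
Vikram is living and takes 1/60.
Rajiv is living and takes 1/60.
Usha is living and takes 1/15.
Chetan is living and takes 1/15.
Sarita is living and takes 1/5.
Girish predeceased; the 1/5 allotted to Girish's branch passes to Girish's issue by representation.
The 1/5 is divided into 2 equal shares of 1/10 among Hemant, Lakshmi.
Hemant predeceased; the 1/10 allotted to Hemant's branch passes to Hemant's issue by representation.
The 1/10 is divided into 3 equal shares of 1/30 among Priya, Omkar, Aarav.
Priya is living and takes 1/30.
Omkar is living and takes 1/30.
Aarav is living and takes 1/30.
Lakshmi is living and takes 1/10.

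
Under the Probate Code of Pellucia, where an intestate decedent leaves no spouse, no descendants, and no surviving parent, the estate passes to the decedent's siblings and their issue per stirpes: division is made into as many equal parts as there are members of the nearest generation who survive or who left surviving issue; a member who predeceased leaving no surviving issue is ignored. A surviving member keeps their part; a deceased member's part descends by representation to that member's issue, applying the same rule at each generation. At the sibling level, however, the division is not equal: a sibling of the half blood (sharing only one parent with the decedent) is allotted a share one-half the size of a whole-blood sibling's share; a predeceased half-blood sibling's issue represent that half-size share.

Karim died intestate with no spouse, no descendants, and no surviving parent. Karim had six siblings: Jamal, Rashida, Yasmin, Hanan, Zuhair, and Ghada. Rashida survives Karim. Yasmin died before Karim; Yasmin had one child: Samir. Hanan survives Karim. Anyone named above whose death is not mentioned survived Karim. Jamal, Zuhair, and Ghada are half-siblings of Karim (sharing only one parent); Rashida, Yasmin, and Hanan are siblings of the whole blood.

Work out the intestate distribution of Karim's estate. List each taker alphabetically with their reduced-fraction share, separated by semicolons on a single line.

Ghada 1/9; Hanan 2/9; Jamal 1/9; Rashida 2/9; Samir 2/9; Zuhair 1/9

No spouse, descendants, or parent survives, so the estate passes to Karim's siblings per stirpes.
Half-blood siblings count for one-half the weight of whole-blood siblings at the initial division.
Dividing 1 in proportion to weights (total weight 9/2): Jamal (weight 1/2) → 1/9; Rashida (weight 1) → 2/9; Yasmin (weight 1) → 2/9; Hanan (weight 1) → 2/9; Zuhair (weight 1/2) → 1/9; Ghada (weight 1/2) → 1/9.
Jamal is living and takes 1/9.
Rashida is living and takes 2/9.
Yasmin predeceased; the 2/9 allotted to Yasmin's branch passes to Yasmin's issue by representation.
Samir is the sole taker at this level and receives the full 2/9.
Hanan is living and takes 2/9.
Zuhair is living and takes 1/9.
Ghada is living and takes 1/9.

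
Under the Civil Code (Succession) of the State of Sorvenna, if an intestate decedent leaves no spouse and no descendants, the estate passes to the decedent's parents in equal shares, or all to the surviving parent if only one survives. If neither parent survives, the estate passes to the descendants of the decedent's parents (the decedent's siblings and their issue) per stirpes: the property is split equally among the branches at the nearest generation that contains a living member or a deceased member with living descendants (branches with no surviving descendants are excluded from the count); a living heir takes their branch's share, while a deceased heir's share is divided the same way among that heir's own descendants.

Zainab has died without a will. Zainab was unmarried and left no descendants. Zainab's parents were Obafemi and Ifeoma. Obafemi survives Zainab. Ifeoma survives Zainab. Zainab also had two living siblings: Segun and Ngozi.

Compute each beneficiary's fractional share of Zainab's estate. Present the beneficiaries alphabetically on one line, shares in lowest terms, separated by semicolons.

Both parents survive, so Obafemi and Ifeoma each take 1/2. The siblings take nothing because a surviving parent has priority.

Ifeoma 1/2; Obafemi 1/2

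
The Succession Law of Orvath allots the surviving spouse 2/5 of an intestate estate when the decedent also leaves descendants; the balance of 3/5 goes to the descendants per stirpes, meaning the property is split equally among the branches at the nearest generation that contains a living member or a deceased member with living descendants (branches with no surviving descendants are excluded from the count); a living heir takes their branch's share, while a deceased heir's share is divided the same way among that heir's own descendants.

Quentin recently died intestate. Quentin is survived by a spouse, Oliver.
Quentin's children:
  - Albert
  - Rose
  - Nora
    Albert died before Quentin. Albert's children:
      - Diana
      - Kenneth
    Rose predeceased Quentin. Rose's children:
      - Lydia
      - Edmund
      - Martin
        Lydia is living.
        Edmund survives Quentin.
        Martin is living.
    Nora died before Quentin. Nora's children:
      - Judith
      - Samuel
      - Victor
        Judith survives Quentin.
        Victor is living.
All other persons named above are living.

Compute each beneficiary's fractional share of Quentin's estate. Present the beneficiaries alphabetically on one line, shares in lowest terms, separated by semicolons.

Oliver, as surviving spouse, takes 2/5.
The remaining 3/5 passes to Quentin's descendants per stirpes.
The 3/5 is divided into 3 equal shares of 1/5 among Albert, Rose, Nora.
Albert predeceased; the 1/5 allotted to Albert's branch passes to Albert's issue by representation.
The 1/5 is divided into 2 equal shares of 1/10 among Diana, Kenneth.
Diana is living and takes 1/10.
Kenneth is living and takes 1/10.
Rose predeceased; the 1/5 allotted to Rose's branch passes to Rose's issue by representation.
The 1/5 is divided into 3 equal shares of 1/15 among Lydia, Edmund, Martin.
Lydia is living and takes 1/15.
Edmund is living and takes 1/15.
Martin is living and takes 1/15.
Nora predeceased; the 1/5 allotted to Nora's branch passes to Nora's issue by representation.
The 1/5 is divided into 3 equal shares of 1/15 among Judith, Samuel, Victor.
Judith is living and takes 1/15.
Samuel is living and takes 1/15.
Victor is living and takes 1/15.

Diana 1/10; Edmund 1/15; Judith 1/15; Kenneth 1/10; Lydia 1/15; Martin 1/15; Oliver 2/5; Samuel 1/15; Victor 1/15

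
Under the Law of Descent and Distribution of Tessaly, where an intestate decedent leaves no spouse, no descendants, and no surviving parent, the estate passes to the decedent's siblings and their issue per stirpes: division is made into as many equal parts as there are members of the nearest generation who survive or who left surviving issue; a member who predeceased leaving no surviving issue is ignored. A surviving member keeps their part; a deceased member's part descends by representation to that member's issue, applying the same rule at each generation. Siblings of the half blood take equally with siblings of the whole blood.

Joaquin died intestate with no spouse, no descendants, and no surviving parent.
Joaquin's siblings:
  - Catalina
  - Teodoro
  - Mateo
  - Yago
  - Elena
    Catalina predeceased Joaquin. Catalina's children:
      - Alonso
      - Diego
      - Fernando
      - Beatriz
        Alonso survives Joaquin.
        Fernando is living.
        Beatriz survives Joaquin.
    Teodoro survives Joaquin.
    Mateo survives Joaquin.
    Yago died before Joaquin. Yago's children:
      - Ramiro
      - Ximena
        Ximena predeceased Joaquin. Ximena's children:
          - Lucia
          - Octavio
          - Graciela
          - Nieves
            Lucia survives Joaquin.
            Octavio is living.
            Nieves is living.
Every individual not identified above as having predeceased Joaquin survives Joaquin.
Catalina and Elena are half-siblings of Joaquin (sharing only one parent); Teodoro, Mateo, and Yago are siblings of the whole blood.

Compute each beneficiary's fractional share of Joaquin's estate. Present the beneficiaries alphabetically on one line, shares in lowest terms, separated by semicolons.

No spouse, descendants, or parent survives, so the estate passes to Joaquin's siblings per stirpes.
Half-blood and whole-blood siblings take equally under the stated rule.
The estate is divided into 5 equal shares of 1/5 among Catalina, Teodoro, Mateo, Yago, Elena.
Catalina predeceased; the 1/5 allotted to Catalina's branch passes to Catalina's issue by representation.
The 1/5 is divided into 4 equal shares of 1/20 among Alonso, Diego, Fernando, Beatriz.
Alonso is living and takes 1/20.
Diego is living and takes 1/20.
Fernando is living and takes 1/20.
Beatriz is living and takes 1/20.
Teodoro is living and takes 1/5.
Mateo is living and takes 1/5.
Yago predeceased; the 1/5 allotted to Yago's branch passes to Yago's issue by representation.
The 1/5 is divided into 2 equal shares of 1/10 among Ramiro, Ximena.
Ramiro is living and takes 1/10.
Ximena predeceased; the 1/10 allotted to Ximena's branch passes to Ximena's issue by representation.
The 1/10 is divided into 4 equal shares of 1/40 among Lucia, Octavio, Graciela, Nieves.
Lucia is living and takes 1/40.
Octavio is living and takes 1/40.
Graciela is living and takes 1/40.
Nieves is living and takes 1/40.
Elena is living and takes 1/5.

Alonso 1/20; Beatriz 1/20; Diego 1/20; Elena 1/5; Fernando 1/20; Graciela 1/40; Lucia 1/40; Mateo 1/5; Nieves 1/40; Octavio 1/40; Ramiro 1/10; Teodoro 1/5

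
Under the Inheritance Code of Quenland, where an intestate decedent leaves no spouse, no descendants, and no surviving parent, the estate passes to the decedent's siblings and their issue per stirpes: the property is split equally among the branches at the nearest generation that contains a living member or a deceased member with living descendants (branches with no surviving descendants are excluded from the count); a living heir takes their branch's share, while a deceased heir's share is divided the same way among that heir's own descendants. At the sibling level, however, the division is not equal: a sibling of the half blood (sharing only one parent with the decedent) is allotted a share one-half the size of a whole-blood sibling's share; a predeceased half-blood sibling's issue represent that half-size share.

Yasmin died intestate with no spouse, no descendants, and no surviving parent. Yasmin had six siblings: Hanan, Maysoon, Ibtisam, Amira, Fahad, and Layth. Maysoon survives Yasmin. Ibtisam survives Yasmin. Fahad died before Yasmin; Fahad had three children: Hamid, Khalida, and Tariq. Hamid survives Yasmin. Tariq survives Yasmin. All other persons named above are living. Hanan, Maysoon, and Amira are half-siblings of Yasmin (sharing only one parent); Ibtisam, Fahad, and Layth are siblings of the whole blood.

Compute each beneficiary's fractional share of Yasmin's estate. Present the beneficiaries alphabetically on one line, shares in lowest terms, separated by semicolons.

No spouse, descendants, or parent survives, so the estate passes to Yasmin's siblings per stirpes.
Half-blood siblings count for one-half the weight of whole-blood siblings at the initial division.
Dividing 1 in proportion to weights (total weight 9/2): Hanan (weight 1/2) → 1/9; Maysoon (weight 1/2) → 1/9; Ibtisam (weight 1) → 2/9; Amira (weight 1/2) → 1/9; Fahad (weight 1) → 2/9; Layth (weight 1) → 2/9.
Hanan is living and takes 1/9.
Maysoon is living and takes 1/9.
Ibtisam is living and takes 2/9.
Amira is living and takes 1/9.
Fahad predeceased; the 2/9 allotted to Fahad's branch passes to Fahad's issue by representation.
The 2/9 is divided into 3 equal shares of 2/27 among Hamid, Khalida, Tariq.
Hamid is living and takes 2/27.
Khalida is living and takes 2/27.
Tariq is living and takes 2/27.
Layth is living and takes 2/9.

Amira 1/9; Hamid 2/27; Hanan 1/9; Ibtisam 2/9; Khalida 2/27; Layth 2/9; Maysoon 1/9; Tariq 2/27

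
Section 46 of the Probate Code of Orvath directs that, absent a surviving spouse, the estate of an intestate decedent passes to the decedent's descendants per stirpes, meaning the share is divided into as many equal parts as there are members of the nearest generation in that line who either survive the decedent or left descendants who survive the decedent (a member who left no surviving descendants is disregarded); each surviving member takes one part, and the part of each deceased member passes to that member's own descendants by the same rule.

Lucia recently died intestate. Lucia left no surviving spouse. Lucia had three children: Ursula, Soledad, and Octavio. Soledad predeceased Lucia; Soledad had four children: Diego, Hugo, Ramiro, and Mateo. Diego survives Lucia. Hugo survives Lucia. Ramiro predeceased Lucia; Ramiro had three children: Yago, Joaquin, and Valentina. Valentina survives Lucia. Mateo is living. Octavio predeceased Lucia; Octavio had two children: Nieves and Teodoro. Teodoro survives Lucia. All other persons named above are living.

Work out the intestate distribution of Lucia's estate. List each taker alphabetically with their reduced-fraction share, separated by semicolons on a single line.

Diego 1/12; Hugo 1/12; Joaquin 1/36; Mateo 1/12; Nieves 1/6; Teodoro 1/6; Ursula 1/3; Valentina 1/36; Yago 1/36

There is no surviving spouse, so the entire estate passes to Lucia's descendants per stirpes.
The estate is divided into 3 equal shares of 1/3 among Ursula, Soledad, Octavio.
Ursula is living and takes 1/3.
Soledad predeceased; the 1/3 allotted to Soledad's branch passes to Soledad's issue by representation.
The 1/3 is divided into 4 equal shares of 1/12 among Diego, Hugo, Ramiro, Mateo.
Diego is living and takes 1/12.
Hugo is living and takes 1/12.
Ramiro predeceased; the 1/12 allotted to Ramiro's branch passes to Ramiro's issue by representation.
The 1/12 is divided into 3 equal shares of 1/36 among Yago, Joaquin, Valentina.
Yago is living and takes 1/36.
Joaquin is living and takes 1/36.
Valentina is living and takes 1/36.
Mateo is living and takes 1/12.
Octavio predeceased; the 1/3 allotted to Octavio's branch passes to Octavio's issue by representation.
The 1/3 is divided into 2 equal shares of 1/6 among Nieves, Teodoro.
Nieves is living and takes 1/6.
Teodoro is living and takes 1/6.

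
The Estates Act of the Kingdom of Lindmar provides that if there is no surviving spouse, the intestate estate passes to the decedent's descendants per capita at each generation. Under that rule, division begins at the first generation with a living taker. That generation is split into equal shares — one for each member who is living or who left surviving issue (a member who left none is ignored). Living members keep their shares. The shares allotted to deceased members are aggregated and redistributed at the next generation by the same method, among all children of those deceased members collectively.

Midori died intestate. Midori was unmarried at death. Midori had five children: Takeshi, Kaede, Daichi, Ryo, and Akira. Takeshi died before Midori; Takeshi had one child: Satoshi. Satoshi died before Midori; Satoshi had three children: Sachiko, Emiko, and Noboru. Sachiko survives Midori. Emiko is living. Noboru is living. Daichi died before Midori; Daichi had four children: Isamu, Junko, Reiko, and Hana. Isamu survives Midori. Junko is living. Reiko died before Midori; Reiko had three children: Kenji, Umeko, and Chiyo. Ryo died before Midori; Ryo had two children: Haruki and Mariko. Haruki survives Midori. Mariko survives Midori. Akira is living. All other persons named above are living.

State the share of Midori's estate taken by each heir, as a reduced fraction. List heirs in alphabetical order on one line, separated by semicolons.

There is no surviving spouse, so the entire estate passes to Midori's descendants per capita at each generation.
At generation 1 (Takeshi, Kaede, Daichi, Ryo, Akira) there are 5 shares of (1)/5 = 1/5 each.
Living: Kaede and Akira — each takes 1/5.
Deceased: Takeshi, Daichi, and Ryo. Their combined 3/5 is pooled and carried to generation 2.
At generation 2 (Satoshi, Isamu, Junko, Reiko, Hana, Haruki, Mariko) there are 7 shares of (3/5)/7 = 3/35 each.
Living: Isamu, Junko, Hana, Haruki, and Mariko — each takes 3/35.
Deceased: Satoshi and Reiko. Their combined 6/35 is pooled and carried to generation 3.
At generation 3 (Sachiko, Emiko, Noboru, Kenji, Umeko, Chiyo) there are 6 shares of (6/35)/6 = 1/35 each.
Living: Sachiko, Emiko, Noboru, Kenji, Umeko, and Chiyo — each takes 1/35.

Akira 1/5; Chiyo 1/35; Emiko 1/35; Hana 3/35; Haruki 3/35; Isamu 3/35; Junko 3/35; Kaede 1/5; Kenji 1/35; Mariko 3/35; Noboru 1/35; Sachiko 1/35; Umeko 1/35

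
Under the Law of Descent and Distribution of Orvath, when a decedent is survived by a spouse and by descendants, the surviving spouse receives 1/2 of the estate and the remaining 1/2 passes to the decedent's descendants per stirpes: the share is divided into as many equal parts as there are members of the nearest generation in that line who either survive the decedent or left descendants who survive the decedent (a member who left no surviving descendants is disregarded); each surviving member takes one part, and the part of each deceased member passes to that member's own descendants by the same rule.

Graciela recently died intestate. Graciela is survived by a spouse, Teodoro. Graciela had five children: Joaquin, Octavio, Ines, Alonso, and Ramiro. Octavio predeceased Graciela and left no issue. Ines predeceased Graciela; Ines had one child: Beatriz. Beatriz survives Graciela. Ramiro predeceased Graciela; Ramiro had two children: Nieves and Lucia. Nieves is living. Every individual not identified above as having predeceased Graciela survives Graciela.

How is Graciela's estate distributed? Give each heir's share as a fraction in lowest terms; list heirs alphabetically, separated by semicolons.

Teodoro, as surviving spouse, takes 1/2.
The remaining 1/2 passes to Graciela's descendants per stirpes.
Octavio left no surviving issue, so that branch lapses and is disregarded.
The 1/2 is divided into 4 equal shares of 1/8 among Joaquin, Ines, Alonso, Ramiro.
Joaquin is living and takes 1/8.
Ines predeceased; the 1/8 allotted to Ines's branch passes to Ines's issue by representation.
Beatriz is the sole taker at this level and receives the full 1/8.
Alonso is living and takes 1/8.
Ramiro predeceased; the 1/8 allotted to Ramiro's branch passes to Ramiro's issue by representation.
The 1/8 is divided into 2 equal shares of 1/16 among Nieves, Lucia.
Nieves is living and takes 1/16.
Lucia is living and takes 1/16.

Alonso 1/8; Beatriz 1/8; Joaquin 1/8; Lucia 1/16; Nieves 1/16; Teodoro 1/2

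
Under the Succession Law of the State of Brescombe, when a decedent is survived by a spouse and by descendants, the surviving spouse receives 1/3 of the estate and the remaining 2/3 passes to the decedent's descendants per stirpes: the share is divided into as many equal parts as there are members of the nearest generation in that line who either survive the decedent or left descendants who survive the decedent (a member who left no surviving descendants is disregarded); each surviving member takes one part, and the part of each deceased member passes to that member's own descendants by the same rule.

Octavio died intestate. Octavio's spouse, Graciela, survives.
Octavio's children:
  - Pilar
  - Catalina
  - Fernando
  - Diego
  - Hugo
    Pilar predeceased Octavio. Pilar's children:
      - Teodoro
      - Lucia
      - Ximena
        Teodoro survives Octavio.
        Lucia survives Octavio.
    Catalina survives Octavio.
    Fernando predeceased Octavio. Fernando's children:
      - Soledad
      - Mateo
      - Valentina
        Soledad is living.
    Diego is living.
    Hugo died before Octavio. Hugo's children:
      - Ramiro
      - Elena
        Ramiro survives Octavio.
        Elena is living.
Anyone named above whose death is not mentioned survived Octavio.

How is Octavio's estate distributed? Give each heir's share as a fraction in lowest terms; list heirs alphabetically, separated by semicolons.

Catalina 2/15; Diego 2/15; Elena 1/15; Graciela 1/3; Lucia 2/45; Mateo 2/45; Ramiro 1/15; Soledad 2/45; Teodoro 2/45; Valentina 2/45; Ximena 2/45

Graciela, as surviving spouse, takes 1/3.
The remaining 2/3 passes to Octavio's descendants per stirpes.
The 2/3 is divided into 5 equal shares of 2/15 among Pilar, Catalina, Fernando, Diego, Hugo.
Pilar predeceased; the 2/15 allotted to Pilar's branch passes to Pilar's issue by representation.
The 2/15 is divided into 3 equal shares of 2/45 among Teodoro, Lucia, Ximena.
Teodoro is living and takes 2/45.
Lucia is living and takes 2/45.
Ximena is living and takes 2/45.
Catalina is living and takes 2/15.
Fernando predeceased; the 2/15 allotted to Fernando's branch passes to Fernando's issue by representation.
The 2/15 is divided into 3 equal shares of 2/45 among Soledad, Mateo, Valentina.
Soledad is living and takes 2/45.
Mateo is living and takes 2/45.
Valentina is living and takes 2/45.
Diego is living and takes 2/15.
Hugo predeceased; the 2/15 allotted to Hugo's branch passes to Hugo's issue by representation.
The 2/15 is divided into 2 equal shares of 1/15 among Ramiro, Elena.
Ramiro is living and takes 1/15.
Elena is living and takes 1/15.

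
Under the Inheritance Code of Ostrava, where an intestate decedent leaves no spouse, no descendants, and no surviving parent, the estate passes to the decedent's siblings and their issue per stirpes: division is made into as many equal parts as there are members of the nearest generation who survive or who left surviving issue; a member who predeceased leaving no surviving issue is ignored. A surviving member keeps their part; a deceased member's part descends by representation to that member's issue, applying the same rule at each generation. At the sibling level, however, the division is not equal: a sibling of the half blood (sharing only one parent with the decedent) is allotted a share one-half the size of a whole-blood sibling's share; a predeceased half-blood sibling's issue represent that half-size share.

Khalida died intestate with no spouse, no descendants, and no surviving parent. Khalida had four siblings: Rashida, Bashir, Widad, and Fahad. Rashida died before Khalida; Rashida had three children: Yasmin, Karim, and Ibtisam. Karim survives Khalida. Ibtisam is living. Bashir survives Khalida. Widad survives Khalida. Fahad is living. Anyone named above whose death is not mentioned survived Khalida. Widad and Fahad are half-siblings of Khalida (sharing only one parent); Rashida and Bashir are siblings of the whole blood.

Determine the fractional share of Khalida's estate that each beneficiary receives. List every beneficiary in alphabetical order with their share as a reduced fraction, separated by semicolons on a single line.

No spouse, descendants, or parent survives, so the estate passes to Khalida's siblings per stirpes.
Half-blood siblings count for one-half the weight of whole-blood siblings at the initial division.
Dividing 1 in proportion to weights (total weight 3): Rashida (weight 1) → 1/3; Bashir (weight 1) → 1/3; Widad (weight 1/2) → 1/6; Fahad (weight 1/2) → 1/6.
Rashida predeceased; the 1/3 allotted to Rashida's branch passes to Rashida's issue by representation.
The 1/3 is divided into 3 equal shares of 1/9 among Yasmin, Karim, Ibtisam.
Yasmin is living and takes 1/9.
Karim is living and takes 1/9.
Ibtisam is living and takes 1/9.
Bashir is living and takes 1/3.
Widad is living and takes 1/6.
Fahad is living and takes 1/6.

Bashir 1/3; Fahad 1/6; Ibtisam 1/9; Karim 1/9; Widad 1/6; Yasmin 1/9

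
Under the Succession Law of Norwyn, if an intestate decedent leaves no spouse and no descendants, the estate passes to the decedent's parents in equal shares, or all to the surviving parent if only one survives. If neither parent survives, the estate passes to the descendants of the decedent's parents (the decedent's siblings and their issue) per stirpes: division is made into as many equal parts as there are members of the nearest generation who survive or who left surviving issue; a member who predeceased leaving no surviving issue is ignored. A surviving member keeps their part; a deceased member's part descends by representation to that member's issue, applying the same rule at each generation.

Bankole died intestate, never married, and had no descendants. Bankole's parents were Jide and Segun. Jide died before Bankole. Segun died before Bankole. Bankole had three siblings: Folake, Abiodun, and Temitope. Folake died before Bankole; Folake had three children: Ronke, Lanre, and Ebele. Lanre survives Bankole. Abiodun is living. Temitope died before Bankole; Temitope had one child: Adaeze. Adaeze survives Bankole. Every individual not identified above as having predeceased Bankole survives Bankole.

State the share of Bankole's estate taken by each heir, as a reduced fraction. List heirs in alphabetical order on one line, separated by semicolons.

Neither parent survives and there are no descendants, so the estate passes to Bankole's siblings and their issue per stirpes.
The estate is divided into 3 equal shares of 1/3 among Folake, Abiodun, Temitope.
Folake predeceased; the 1/3 allotted to Folake's branch passes to Folake's issue by representation.
The 1/3 is divided into 3 equal shares of 1/9 among Ronke, Lanre, Ebele.
Ronke is living and takes 1/9.
Lanre is living and takes 1/9.
Ebele is living and takes 1/9.
Abiodun is living and takes 1/3.
Temitope predeceased; the 1/3 allotted to Temitope's branch passes to Temitope's issue by representation.
Adaeze is the sole taker at this level and receives the full 1/3.

Abiodun 1/3; Adaeze 1/3; Ebele 1/9; Lanre 1/9; Ronke 1/9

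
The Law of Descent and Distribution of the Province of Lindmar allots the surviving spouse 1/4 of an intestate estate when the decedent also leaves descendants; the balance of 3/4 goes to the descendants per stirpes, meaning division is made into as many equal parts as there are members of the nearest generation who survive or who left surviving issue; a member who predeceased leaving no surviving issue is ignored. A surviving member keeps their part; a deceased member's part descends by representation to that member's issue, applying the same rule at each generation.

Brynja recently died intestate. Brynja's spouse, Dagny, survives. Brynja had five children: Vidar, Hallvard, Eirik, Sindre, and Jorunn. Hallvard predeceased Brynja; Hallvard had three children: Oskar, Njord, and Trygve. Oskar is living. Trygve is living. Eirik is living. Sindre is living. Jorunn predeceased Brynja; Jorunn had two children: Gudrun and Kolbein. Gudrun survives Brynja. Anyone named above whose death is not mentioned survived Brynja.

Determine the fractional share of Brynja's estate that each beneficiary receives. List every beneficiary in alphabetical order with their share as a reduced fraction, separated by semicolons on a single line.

Dagny 1/4; Eirik 3/20; Gudrun 3/40; Kolbein 3/40; Njord 1/20; Oskar 1/20; Sindre 3/20; Trygve 1/20; Vidar 3/20

Dagny, as surviving spouse, takes 1/4.
The remaining 3/4 passes to Brynja's descendants per stirpes.
The 3/4 is divided into 5 equal shares of 3/20 among Vidar, Hallvard, Eirik, Sindre, Jorunn.
Vidar is living and takes 3/20.
Hallvard predeceased; the 3/20 allotted to Hallvard's branch passes to Hallvard's issue by representation.
The 3/20 is divided into 3 equal shares of 1/20 among Oskar, Njord, Trygve.
Oskar is living and takes 1/20.
Njord is living and takes 1/20.
Trygve is living and takes 1/20.
Eirik is living and takes 3/20.
Sindre is living and takes 3/20.
Jorunn predeceased; the 3/20 allotted to Jorunn's branch passes to Jorunn's issue by representation.
The 3/20 is divided into 2 equal shares of 3/40 among Gudrun, Kolbein.
Gudrun is living and takes 3/40.
Kolbein is living and takes 3/40.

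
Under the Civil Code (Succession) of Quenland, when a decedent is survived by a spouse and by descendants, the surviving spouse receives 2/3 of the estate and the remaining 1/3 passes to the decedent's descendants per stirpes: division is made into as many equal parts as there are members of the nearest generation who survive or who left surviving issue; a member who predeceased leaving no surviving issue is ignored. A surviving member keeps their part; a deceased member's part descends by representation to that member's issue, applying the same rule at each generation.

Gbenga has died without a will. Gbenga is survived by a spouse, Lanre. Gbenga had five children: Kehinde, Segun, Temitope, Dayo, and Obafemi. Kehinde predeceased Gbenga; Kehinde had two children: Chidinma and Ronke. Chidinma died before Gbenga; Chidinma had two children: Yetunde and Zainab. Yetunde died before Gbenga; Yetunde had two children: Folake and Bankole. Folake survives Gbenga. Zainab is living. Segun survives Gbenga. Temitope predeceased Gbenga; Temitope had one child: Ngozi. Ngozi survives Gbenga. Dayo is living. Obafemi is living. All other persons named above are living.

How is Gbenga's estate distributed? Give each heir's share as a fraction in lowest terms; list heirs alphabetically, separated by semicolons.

Bankole 1/120; Dayo 1/15; Folake 1/120; Lanre 2/3; Ngozi 1/15; Obafemi 1/15; Ronke 1/30; Segun 1/15; Zainab 1/60

Lanre, as surviving spouse, takes 2/3.
The remaining 1/3 passes to Gbenga's descendants per stirpes.
The 1/3 is divided into 5 equal shares of 1/15 among Kehinde, Segun, Temitope, Dayo, Obafemi.
Kehinde predeceased; the 1/15 allotted to Kehinde's branch passes to Kehinde's issue by representation.
The 1/15 is divided into 2 equal shares of 1/30 among Chidinma, Ronke.
Chidinma predeceased; the 1/30 allotted to Chidinma's branch passes to Chidinma's issue by representation.
The 1/30 is divided into 2 equal shares of 1/60 among Yetunde, Zainab.
Yetunde predeceased; the 1/60 allotted to Yetunde's branch passes to Yetunde's issue by representation.
The 1/60 is divided into 2 equal shares of 1/120 among Folake, Bankole.
Folake is living and takes 1/120.
Bankole is living and takes 1/120.
Zainab is living and takes 1/60.
Ronke is living and takes 1/30.
Segun is living and takes 1/15.
Temitope predeceased; the 1/15 allotted to Temitope's branch passes to Temitope's issue by representation.
Ngozi is the sole taker at this level and receives the full 1/15.
Dayo is living and takes 1/15.
Obafemi is living and takes 1/15.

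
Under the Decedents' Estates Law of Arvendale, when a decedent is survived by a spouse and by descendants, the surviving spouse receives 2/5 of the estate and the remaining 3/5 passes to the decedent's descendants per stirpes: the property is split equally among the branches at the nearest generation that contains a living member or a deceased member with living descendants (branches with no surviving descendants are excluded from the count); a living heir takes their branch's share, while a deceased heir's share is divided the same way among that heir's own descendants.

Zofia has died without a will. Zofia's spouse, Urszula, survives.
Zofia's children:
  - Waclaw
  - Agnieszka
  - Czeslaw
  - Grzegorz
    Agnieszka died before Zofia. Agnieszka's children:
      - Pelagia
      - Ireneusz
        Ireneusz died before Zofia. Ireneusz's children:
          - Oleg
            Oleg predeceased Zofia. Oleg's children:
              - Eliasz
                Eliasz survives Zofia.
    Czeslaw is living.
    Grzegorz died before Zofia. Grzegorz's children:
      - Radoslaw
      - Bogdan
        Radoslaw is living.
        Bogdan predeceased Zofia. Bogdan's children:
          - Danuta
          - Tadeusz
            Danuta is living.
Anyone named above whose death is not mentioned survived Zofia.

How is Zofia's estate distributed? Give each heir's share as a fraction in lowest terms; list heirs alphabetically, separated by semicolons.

Urszula, as surviving spouse, takes 2/5.
The remaining 3/5 passes to Zofia's descendants per stirpes.
The 3/5 is divided into 4 equal shares of 3/20 among Waclaw, Agnieszka, Czeslaw, Grzegorz.
Waclaw is living and takes 3/20.
Agnieszka predeceased; the 3/20 allotted to Agnieszka's branch passes to Agnieszka's issue by representation.
The 3/20 is divided into 2 equal shares of 3/40 among Pelagia, Ireneusz.
Pelagia is living and takes 3/40.
Ireneusz predeceased; the 3/40 allotted to Ireneusz's branch passes to Ireneusz's issue by representation.
Oleg's line is the sole branch at this level, so the full 3/40 passes to Oleg's issue by representation.
Eliasz is the sole taker at this level and receives the full 3/40.
Czeslaw is living and takes 3/20.
Grzegorz predeceased; the 3/20 allotted to Grzegorz's branch passes to Grzegorz's issue by representation.
The 3/20 is divided into 2 equal shares of 3/40 among Radoslaw, Bogdan.
Radoslaw is living and takes 3/40.
Bogdan predeceased; the 3/40 allotted to Bogdan's branch passes to Bogdan's issue by representation.
The 3/40 is divided into 2 equal shares of 3/80 among Danuta, Tadeusz.
Danuta is living and takes 3/80.
Tadeusz is living and takes 3/80.

Czeslaw 3/20; Danuta 3/80; Eliasz 3/40; Pelagia 3/40; Radoslaw 3/40; Tadeusz 3/80; Urszula 2/5; Waclaw 3/20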